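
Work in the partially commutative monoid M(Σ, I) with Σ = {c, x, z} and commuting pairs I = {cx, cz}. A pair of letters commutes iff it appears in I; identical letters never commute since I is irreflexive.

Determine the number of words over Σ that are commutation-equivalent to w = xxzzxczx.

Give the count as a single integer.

piece 0:x — minimal
piece 1:x rests on {0:x}
piece 2:z rests on {1:x}
piece 3:z rests on {2:z}
piece 4:x rests on {3:z}
piece 5:c — minimal
piece 6:z rests on {4:x}
piece 7:x rests on {6:z}
minimal pieces: {0:x, 5:c}
ways to finish when only these pieces remain (= sum over removing one remaining piece with nothing left below it):
  1 left: {5}→1  {7}→1
  2 left: {5,7}→2  {6,7}→1
  3 left: {4,6,7}→1  {5,6,7}→3
  4 left: {3,4,6,7}→1  {4,5,6,7}→4
  5 left: {2,3,4,6,7}→1  {3,4,5,6,7}→5
  6 left: {1,2,3,4,6,7}→1  {2,3,4,5,6,7}→6
  placing 0:x first → 7 extensions
  placing 5:c first → 1 extensions
total linear extensions = 8

8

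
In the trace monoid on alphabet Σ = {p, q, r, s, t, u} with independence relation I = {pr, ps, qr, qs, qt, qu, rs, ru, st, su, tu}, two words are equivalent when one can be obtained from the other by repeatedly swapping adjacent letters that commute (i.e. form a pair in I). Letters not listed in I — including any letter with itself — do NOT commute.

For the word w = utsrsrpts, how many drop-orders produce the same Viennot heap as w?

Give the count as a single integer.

756

#0=u has no predecessor
#1=t has no predecessor
#2=s has no predecessor
#3=r depends on [1:t]
#4=s depends on [2:s]
#5=r depends on [3:r]
#6=p depends on [0:u, 1:t]
#7=t depends on [5:r, 6:p]
#8=s depends on [4:s]
sources: [0:u, 1:t, 2:s]
N(rest) = Σ N(rest − s) over sources s of rest; N(one piece) = 1:
  size 1 → [7]=1  [8]=1
  size 2 → [4,8]=1  [5,7]=1  [6,7]=1  [7,8]=2
  size 3 → [0,6,7]=1  [2,4,8]=1  [3,5,7]=1  [4,7,8]=3  [5,6,7]=2  [5,7,8]=3  [6,7,8]=3
  size 4 → [0,5,6,7]=3  [0,6,7,8]=4  [2,4,7,8]=4  [3,5,6,7]=3  [3,5,7,8]=4  [4,5,7,8]=6  [4,6,7,8]=6  [5,6,7,8]=8
  size 5 → [0,3,5,6,7]=6  [0,4,6,7,8]=10  [0,5,6,7,8]=15  [1,3,5,6,7]=3  [2,4,5,7,8]=10  [2,4,6,7,8]=10  [3,4,5,7,8]=10  [3,5,6,7,8]=15  [4,5,6,7,8]=20
  size 6 → [0,1,3,5,6,7]=9  [0,2,4,6,7,8]=20  [0,3,5,6,7,8]=36  [0,4,5,6,7,8]=45  [1,3,5,6,7,8]=18  [2,3,4,5,7,8]=20  [2,4,5,6,7,8]=40  [3,4,5,6,7,8]=45
  size 7 → [0,1,3,5,6,7,8]=63  [0,2,4,5,6,7,8]=105  [0,3,4,5,6,7,8]=126  [1,3,4,5,6,7,8]=63  [2,3,4,5,6,7,8]=105
  first=0(u) contributes 168
  first=1(t) contributes 336
  first=2(s) contributes 252
|[w]| = 756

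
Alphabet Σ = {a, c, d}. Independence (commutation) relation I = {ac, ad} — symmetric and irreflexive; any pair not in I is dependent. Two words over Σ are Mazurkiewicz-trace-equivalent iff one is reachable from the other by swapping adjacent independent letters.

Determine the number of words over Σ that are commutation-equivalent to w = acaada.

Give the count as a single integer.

15

0(a) covers ∅
1(c) covers ∅
2(a) covers 0:a
3(a) covers 2:a
4(d) covers 1:c
5(a) covers 3:a
floor of heap: 0:a, 1:c
completions by unplaced set U, small U first (add the entries for U minus each lowest piece of U):
  |U|=1: {4}:1  {5}:1
  |U|=2: {1,4}:1  {3,5}:1  {4,5}:2
  |U|=3: {1,4,5}:3  {2,3,5}:1  {3,4,5}:3
  |U|=4: {0,2,3,5}:1  {1,3,4,5}:6  {2,3,4,5}:4
  start at 0(a): 10
  start at 1(c): 5
sum over floor = 15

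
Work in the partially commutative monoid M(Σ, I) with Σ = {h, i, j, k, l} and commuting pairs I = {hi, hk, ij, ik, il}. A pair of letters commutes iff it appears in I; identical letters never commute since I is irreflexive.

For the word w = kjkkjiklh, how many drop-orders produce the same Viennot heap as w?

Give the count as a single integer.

0(k) covers ∅
1(j) covers 0:k
2(k) covers 1:j
3(k) covers 2:k
4(j) covers 3:k
5(i) covers ∅
6(k) covers 4:j
7(l) covers 6:k
8(h) covers 7:l
floor of heap: 0:k, 5:i
completions by unplaced set U, small U first (add the entries for U minus each lowest piece of U):
  |U|=1: {5}:1  {8}:1
  |U|=2: {5,8}:2  {7,8}:1
  |U|=3: {5,7,8}:3  {6,7,8}:1
  |U|=4: {4,6,7,8}:1  {5,6,7,8}:4
  |U|=5: {3,4,6,7,8}:1  {4,5,6,7,8}:5
  |U|=6: {2,3,4,6,7,8}:1  {3,4,5,6,7,8}:6
  |U|=7: {1,2,3,4,6,7,8}:1  {2,3,4,5,6,7,8}:7
  start at 0(k): 8
  start at 5(i): 1
sum over floor = 9

9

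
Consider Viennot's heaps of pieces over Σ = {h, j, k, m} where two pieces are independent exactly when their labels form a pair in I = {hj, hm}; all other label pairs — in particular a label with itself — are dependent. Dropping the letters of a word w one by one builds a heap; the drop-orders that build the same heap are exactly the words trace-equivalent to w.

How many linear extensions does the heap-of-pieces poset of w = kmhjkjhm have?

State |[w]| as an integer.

piece 0:k — minimal
piece 1:m rests on {0:k}
piece 2:h rests on {0:k}
piece 3:j rests on {1:m}
piece 4:k rests on {2:h, 3:j}
piece 5:j rests on {4:k}
piece 6:h rests on {4:k}
piece 7:m rests on {5:j}
minimal pieces: {0:k}
ways to finish when only these pieces remain (= sum over removing one remaining piece with nothing left below it):
  1 left: {6}→1  {7}→1
  2 left: {5,7}→1  {6,7}→2
  3 left: {5,6,7}→3
  4 left: {4,5,6,7}→3
  5 left: {2,4,5,6,7}→3  {3,4,5,6,7}→3
  6 left: {1,3,4,5,6,7}→3  {2,3,4,5,6,7}→6
  placing 0:k first → 9 extensions

9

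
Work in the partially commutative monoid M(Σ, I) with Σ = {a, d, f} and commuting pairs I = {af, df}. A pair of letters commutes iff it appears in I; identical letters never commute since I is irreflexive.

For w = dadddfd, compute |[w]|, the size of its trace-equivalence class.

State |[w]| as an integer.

#0=d has no predecessor
#1=a depends on [0:d]
#2=d depends on [1:a]
#3=d depends on [2:d]
#4=d depends on [3:d]
#5=f has no predecessor
#6=d depends on [4:d]
sources: [0:d, 5:f]
N(rest) = Σ N(rest − s) over sources s of rest; N(one piece) = 1:
  size 1 → [5]=1  [6]=1
  size 2 → [4,6]=1  [5,6]=2
  size 3 → [3,4,6]=1  [4,5,6]=3
  size 4 → [2,3,4,6]=1  [3,4,5,6]=4
  size 5 → [1,2,3,4,6]=1  [2,3,4,5,6]=5
  first=0(d) contributes 6
  first=5(f) contributes 1
|[w]| = 7

7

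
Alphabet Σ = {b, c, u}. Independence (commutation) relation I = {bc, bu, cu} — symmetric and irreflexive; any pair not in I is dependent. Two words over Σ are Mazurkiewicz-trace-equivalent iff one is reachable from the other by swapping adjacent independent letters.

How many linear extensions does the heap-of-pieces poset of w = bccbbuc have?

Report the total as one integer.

140

piece 0:b — minimal
piece 1:c — minimal
piece 2:c rests on {1:c}
piece 3:b rests on {0:b}
piece 4:b rests on {3:b}
piece 5:u — minimal
piece 6:c rests on {2:c}
minimal pieces: {0:b, 1:c, 5:u}
ways to finish when only these pieces remain (= sum over removing one remaining piece with nothing left below it):
  1 left: {4}→1  {5}→1  {6}→1
  2 left: {2,6}→1  {3,4}→1  {4,5}→2  {4,6}→2  {5,6}→2
  3 left: {0,3,4}→1  {1,2,6}→1  {2,4,6}→3  {2,5,6}→3  {3,4,5}→3  {3,4,6}→3  {4,5,6}→6
  4 left: {0,3,4,5}→4  {0,3,4,6}→4  {1,2,4,6}→4  {1,2,5,6}→4  {2,3,4,6}→6  {2,4,5,6}→12  {3,4,5,6}→12
  5 left: {0,2,3,4,6}→10  {0,3,4,5,6}→20  {1,2,3,4,6}→10  {1,2,4,5,6}→20  {2,3,4,5,6}→30
  placing 0:b first → 60 extensions
  placing 1:c first → 60 extensions
  placing 5:u first → 20 extensions
total linear extensions = 140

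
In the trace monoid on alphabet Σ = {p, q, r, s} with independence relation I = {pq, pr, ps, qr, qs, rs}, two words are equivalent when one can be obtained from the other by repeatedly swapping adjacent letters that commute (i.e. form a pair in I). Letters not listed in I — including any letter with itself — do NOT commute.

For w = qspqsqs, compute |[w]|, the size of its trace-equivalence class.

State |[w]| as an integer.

0(q) covers ∅
1(s) covers ∅
2(p) covers ∅
3(q) covers 0:q
4(s) covers 1:s
5(q) covers 3:q
6(s) covers 4:s
floor of heap: 0:q, 1:s, 2:p
completions by unplaced set U, small U first (add the entries for U minus each lowest piece of U):
  |U|=1: {2}:1  {5}:1  {6}:1
  |U|=2: {2,5}:2  {2,6}:2  {3,5}:1  {4,6}:1  {5,6}:2
  |U|=3: {0,3,5}:1  {1,4,6}:1  {2,3,5}:3  {2,4,6}:3  {2,5,6}:6  {3,5,6}:3  {4,5,6}:3
  |U|=4: {0,2,3,5}:4  {0,3,5,6}:4  {1,2,4,6}:4  {1,4,5,6}:4  {2,3,5,6}:12  {2,4,5,6}:12  {3,4,5,6}:6
  |U|=5: {0,2,3,5,6}:20  {0,3,4,5,6}:10  {1,2,4,5,6}:20  {1,3,4,5,6}:10  {2,3,4,5,6}:30
  start at 0(q): 60
  start at 1(s): 60
  start at 2(p): 20
sum over floor = 140

140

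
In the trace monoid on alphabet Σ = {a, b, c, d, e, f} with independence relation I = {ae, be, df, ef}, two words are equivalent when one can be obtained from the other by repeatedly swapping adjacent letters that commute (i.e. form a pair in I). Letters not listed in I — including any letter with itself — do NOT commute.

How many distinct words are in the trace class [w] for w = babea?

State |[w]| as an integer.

drop 0:b onto floor
drop 1:a onto {0:b}
drop 2:b onto {1:a}
drop 3:e onto floor
drop 4:a onto {2:b}
ground layer = {0:b, 3:e}
drop-orders for the pieces not yet dropped (sum over which currently-grounded one goes next):
  1 to go: {3} 1  {4} 1
  2 to go: {2,4} 1  {3,4} 2
  3 to go: {1,2,4} 1  {2,3,4} 3
  if 0:b drops first: 4 orders
  if 3:e drops first: 1 orders
heap linearizations: 5

5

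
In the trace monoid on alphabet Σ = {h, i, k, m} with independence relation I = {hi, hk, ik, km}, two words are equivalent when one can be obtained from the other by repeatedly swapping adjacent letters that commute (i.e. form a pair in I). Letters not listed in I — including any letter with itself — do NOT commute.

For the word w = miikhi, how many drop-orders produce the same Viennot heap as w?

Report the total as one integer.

0(m) covers ∅
1(i) covers 0:m
2(i) covers 1:i
3(k) covers ∅
4(h) covers 0:m
5(i) covers 2:i
floor of heap: 0:m, 3:k
completions by unplaced set U, small U first (add the entries for U minus each lowest piece of U):
  |U|=1: {3}:1  {4}:1  {5}:1
  |U|=2: {2,5}:1  {3,4}:2  {3,5}:2  {4,5}:2
  |U|=3: {1,2,5}:1  {2,3,5}:3  {2,4,5}:3  {3,4,5}:6
  |U|=4: {1,2,3,5}:4  {1,2,4,5}:4  {2,3,4,5}:12
  start at 0(m): 20
  start at 3(k): 4
sum over floor = 24

24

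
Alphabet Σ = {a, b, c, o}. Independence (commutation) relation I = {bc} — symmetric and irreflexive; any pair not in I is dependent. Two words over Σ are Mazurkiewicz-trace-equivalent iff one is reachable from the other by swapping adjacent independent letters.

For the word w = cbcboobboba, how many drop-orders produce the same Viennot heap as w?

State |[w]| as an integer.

6

0(c) covers ∅
1(b) covers ∅
2(c) covers 0:c
3(b) covers 1:b
4(o) covers 2:c, 3:b
5(o) covers 4:o
6(b) covers 5:o
7(b) covers 6:b
8(o) covers 7:b
9(b) covers 8:o
10(a) covers 9:b
floor of heap: 0:c, 1:b
completions by unplaced set U, small U first (add the entries for U minus each lowest piece of U):
  |U|=1: {10}:1
  |U|=2: {9,10}:1
  |U|=3: {8,9,10}:1
  |U|=4: {7,8,9,10}:1
  |U|=5: {6,7,8,9,10}:1
  |U|=6: {5,6,7,8,9,10}:1
  |U|=7: {4,5,6,7,8,9,10}:1
  |U|=8: {2,4,5,6,7,8,9,10}:1  {3,4,5,6,7,8,9,10}:1
  |U|=9: {0,2,4,5,6,7,8,9,10}:1  {1,3,4,5,6,7,8,9,10}:1  {2,3,4,5,6,7,8,9,10}:2
  start at 0(c): 3
  start at 1(b): 3
sum over floor = 6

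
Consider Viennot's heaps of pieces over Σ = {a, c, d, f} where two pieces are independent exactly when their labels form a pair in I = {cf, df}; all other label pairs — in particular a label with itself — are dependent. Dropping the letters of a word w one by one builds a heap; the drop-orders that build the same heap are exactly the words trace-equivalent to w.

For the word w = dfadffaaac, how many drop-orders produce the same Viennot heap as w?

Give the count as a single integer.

6

drop 0:d onto floor
drop 1:f onto floor
drop 2:a onto {0:d, 1:f}
drop 3:d onto {2:a}
drop 4:f onto {2:a}
drop 5:f onto {4:f}
drop 6:a onto {3:d, 5:f}
drop 7:a onto {6:a}
drop 8:a onto {7:a}
drop 9:c onto {8:a}
ground layer = {0:d, 1:f}
drop-orders for the pieces not yet dropped (sum over which currently-grounded one goes next):
  1 to go: {9} 1
  2 to go: {8,9} 1
  3 to go: {7,8,9} 1
  4 to go: {6,7,8,9} 1
  5 to go: {3,6,7,8,9} 1  {5,6,7,8,9} 1
  6 to go: {3,5,6,7,8,9} 2  {4,5,6,7,8,9} 1
  7 to go: {3,4,5,6,7,8,9} 3
  8 to go: {2,3,4,5,6,7,8,9} 3
  if 0:d drops first: 3 orders
  if 1:f drops first: 3 orders
heap linearizations: 6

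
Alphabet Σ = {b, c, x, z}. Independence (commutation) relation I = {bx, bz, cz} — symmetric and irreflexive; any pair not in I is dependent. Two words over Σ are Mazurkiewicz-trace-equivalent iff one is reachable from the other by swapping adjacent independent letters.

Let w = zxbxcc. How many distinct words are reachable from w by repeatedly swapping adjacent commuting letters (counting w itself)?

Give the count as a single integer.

0(z) covers ∅
1(x) covers 0:z
2(b) covers ∅
3(x) covers 1:x
4(c) covers 2:b, 3:x
5(c) covers 4:c
floor of heap: 0:z, 2:b
completions by unplaced set U, small U first (add the entries for U minus each lowest piece of U):
  |U|=1: {5}:1
  |U|=2: {4,5}:1
  |U|=3: {2,4,5}:1  {3,4,5}:1
  |U|=4: {1,3,4,5}:1  {2,3,4,5}:2
  start at 0(z): 3
  start at 2(b): 1
sum over floor = 4

4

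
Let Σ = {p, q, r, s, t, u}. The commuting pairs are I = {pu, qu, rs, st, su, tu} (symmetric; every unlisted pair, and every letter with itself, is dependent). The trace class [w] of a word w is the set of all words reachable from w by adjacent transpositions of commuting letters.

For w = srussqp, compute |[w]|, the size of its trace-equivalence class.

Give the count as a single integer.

18

drop 0:s onto floor
drop 1:r onto floor
drop 2:u onto {1:r}
drop 3:s onto {0:s}
drop 4:s onto {3:s}
drop 5:q onto {1:r, 4:s}
drop 6:p onto {5:q}
ground layer = {0:s, 1:r}
drop-orders for the pieces not yet dropped (sum over which currently-grounded one goes next):
  1 to go: {2} 1  {6} 1
  2 to go: {2,6} 2  {5,6} 1
  3 to go: {2,5,6} 3  {4,5,6} 1
  4 to go: {1,2,5,6} 3  {2,4,5,6} 4  {3,4,5,6} 1
  5 to go: {0,3,4,5,6} 1  {1,2,4,5,6} 7  {2,3,4,5,6} 5
  if 0:s drops first: 12 orders
  if 1:r drops first: 6 orders
heap linearizations: 18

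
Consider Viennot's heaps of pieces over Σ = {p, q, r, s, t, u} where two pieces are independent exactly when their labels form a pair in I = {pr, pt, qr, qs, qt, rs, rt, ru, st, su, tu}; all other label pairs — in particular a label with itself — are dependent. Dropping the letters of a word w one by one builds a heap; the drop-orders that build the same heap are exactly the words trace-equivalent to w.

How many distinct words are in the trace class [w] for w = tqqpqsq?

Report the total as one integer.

21

piece 0:t — minimal
piece 1:q — minimal
piece 2:q rests on {1:q}
piece 3:p rests on {2:q}
piece 4:q rests on {3:p}
piece 5:s rests on {3:p}
piece 6:q rests on {4:q}
minimal pieces: {0:t, 1:q}
ways to finish when only these pieces remain (= sum over removing one remaining piece with nothing left below it):
  1 left: {0}→1  {5}→1  {6}→1
  2 left: {0,5}→2  {0,6}→2  {4,6}→1  {5,6}→2
  3 left: {0,4,6}→3  {0,5,6}→6  {4,5,6}→3
  4 left: {0,4,5,6}→12  {3,4,5,6}→3
  5 left: {0,3,4,5,6}→15  {2,3,4,5,6}→3
  placing 0:t first → 3 extensions
  placing 1:q first → 18 extensions
total linear extensions = 21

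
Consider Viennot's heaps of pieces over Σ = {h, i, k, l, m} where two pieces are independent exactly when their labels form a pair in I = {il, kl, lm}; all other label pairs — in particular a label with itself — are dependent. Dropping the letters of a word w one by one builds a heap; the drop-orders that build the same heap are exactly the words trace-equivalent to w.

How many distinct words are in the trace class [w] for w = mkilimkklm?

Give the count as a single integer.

45

drop 0:m onto floor
drop 1:k onto {0:m}
drop 2:i onto {1:k}
drop 3:l onto floor
drop 4:i onto {2:i}
drop 5:m onto {4:i}
drop 6:k onto {5:m}
drop 7:k onto {6:k}
drop 8:l onto {3:l}
drop 9:m onto {7:k}
ground layer = {0:m, 3:l}
drop-orders for the pieces not yet dropped (sum over which currently-grounded one goes next):
  1 to go: {8} 1  {9} 1
  2 to go: {3,8} 1  {7,9} 1  {8,9} 2
  3 to go: {3,8,9} 3  {6,7,9} 1  {7,8,9} 3
  4 to go: {3,7,8,9} 6  {5,6,7,9} 1  {6,7,8,9} 4
  5 to go: {3,6,7,8,9} 10  {4,5,6,7,9} 1  {5,6,7,8,9} 5
  6 to go: {2,4,5,6,7,9} 1  {3,5,6,7,8,9} 15  {4,5,6,7,8,9} 6
  7 to go: {1,2,4,5,6,7,9} 1  {2,4,5,6,7,8,9} 7  {3,4,5,6,7,8,9} 21
  8 to go: {0,1,2,4,5,6,7,9} 1  {1,2,4,5,6,7,8,9} 8  {2,3,4,5,6,7,8,9} 28
  if 0:m drops first: 36 orders
  if 3:l drops first: 9 orders
heap linearizations: 45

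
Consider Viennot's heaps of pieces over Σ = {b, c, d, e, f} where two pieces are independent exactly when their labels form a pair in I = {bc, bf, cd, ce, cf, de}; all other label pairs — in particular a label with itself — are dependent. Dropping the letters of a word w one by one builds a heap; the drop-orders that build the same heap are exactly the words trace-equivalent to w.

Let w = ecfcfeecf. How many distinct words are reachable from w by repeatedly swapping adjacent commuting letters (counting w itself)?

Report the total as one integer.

84

0(e) covers ∅
1(c) covers ∅
2(f) covers 0:e
3(c) covers 1:c
4(f) covers 2:f
5(e) covers 4:f
6(e) covers 5:e
7(c) covers 3:c
8(f) covers 6:e
floor of heap: 0:e, 1:c
completions by unplaced set U, small U first (add the entries for U minus each lowest piece of U):
  |U|=1: {7}:1  {8}:1
  |U|=2: {3,7}:1  {6,8}:1  {7,8}:2
  |U|=3: {1,3,7}:1  {3,7,8}:3  {5,6,8}:1  {6,7,8}:3
  |U|=4: {1,3,7,8}:4  {3,6,7,8}:6  {4,5,6,8}:1  {5,6,7,8}:4
  |U|=5: {1,3,6,7,8}:10  {2,4,5,6,8}:1  {3,5,6,7,8}:10  {4,5,6,7,8}:5
  |U|=6: {0,2,4,5,6,8}:1  {1,3,5,6,7,8}:20  {2,4,5,6,7,8}:6  {3,4,5,6,7,8}:15
  |U|=7: {0,2,4,5,6,7,8}:7  {1,3,4,5,6,7,8}:35  {2,3,4,5,6,7,8}:21
  start at 0(e): 56
  start at 1(c): 28
sum over floor = 84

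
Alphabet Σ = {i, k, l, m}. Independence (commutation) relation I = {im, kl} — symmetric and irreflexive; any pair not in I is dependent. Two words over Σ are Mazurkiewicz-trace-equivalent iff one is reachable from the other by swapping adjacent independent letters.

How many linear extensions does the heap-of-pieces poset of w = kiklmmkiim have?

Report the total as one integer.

0(k) covers ∅
1(i) covers 0:k
2(k) covers 1:i
3(l) covers 1:i
4(m) covers 2:k, 3:l
5(m) covers 4:m
6(k) covers 5:m
7(i) covers 6:k
8(i) covers 7:i
9(m) covers 6:k
floor of heap: 0:k
completions by unplaced set U, small U first (add the entries for U minus each lowest piece of U):
  |U|=1: {8}:1  {9}:1
  |U|=2: {7,8}:1  {8,9}:2
  |U|=3: {7,8,9}:3
  |U|=4: {6,7,8,9}:3
  |U|=5: {5,6,7,8,9}:3
  |U|=6: {4,5,6,7,8,9}:3
  |U|=7: {2,4,5,6,7,8,9}:3  {3,4,5,6,7,8,9}:3
  |U|=8: {2,3,4,5,6,7,8,9}:6
  start at 0(k): 6

6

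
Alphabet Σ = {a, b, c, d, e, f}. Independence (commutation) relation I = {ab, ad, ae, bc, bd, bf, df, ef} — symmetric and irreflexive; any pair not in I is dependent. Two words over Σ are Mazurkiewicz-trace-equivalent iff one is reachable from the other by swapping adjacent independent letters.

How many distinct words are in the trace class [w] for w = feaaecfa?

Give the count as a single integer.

10

drop 0:f onto floor
drop 1:e onto floor
drop 2:a onto {0:f}
drop 3:a onto {2:a}
drop 4:e onto {1:e}
drop 5:c onto {3:a, 4:e}
drop 6:f onto {5:c}
drop 7:a onto {6:f}
ground layer = {0:f, 1:e}
drop-orders for the pieces not yet dropped (sum over which currently-grounded one goes next):
  1 to go: {7} 1
  2 to go: {6,7} 1
  3 to go: {5,6,7} 1
  4 to go: {3,5,6,7} 1  {4,5,6,7} 1
  5 to go: {1,4,5,6,7} 1  {2,3,5,6,7} 1  {3,4,5,6,7} 2
  6 to go: {0,2,3,5,6,7} 1  {1,3,4,5,6,7} 3  {2,3,4,5,6,7} 3
  if 0:f drops first: 6 orders
  if 1:e drops first: 4 orders
heap linearizations: 10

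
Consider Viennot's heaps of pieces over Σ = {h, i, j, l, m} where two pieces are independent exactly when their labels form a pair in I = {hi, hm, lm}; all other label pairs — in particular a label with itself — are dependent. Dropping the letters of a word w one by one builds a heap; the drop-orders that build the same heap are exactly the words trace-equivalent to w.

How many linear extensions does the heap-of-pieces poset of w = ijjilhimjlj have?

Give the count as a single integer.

#0=i has no predecessor
#1=j depends on [0:i]
#2=j depends on [1:j]
#3=i depends on [2:j]
#4=l depends on [3:i]
#5=h depends on [4:l]
#6=i depends on [4:l]
#7=m depends on [6:i]
#8=j depends on [5:h, 7:m]
#9=l depends on [8:j]
#10=j depends on [9:l]
sources: [0:i]
N(rest) = Σ N(rest − s) over sources s of rest; N(one piece) = 1:
  size 1 → [10]=1
  size 2 → [9,10]=1
  size 3 → [8,9,10]=1
  size 4 → [5,8,9,10]=1  [7,8,9,10]=1
  size 5 → [5,7,8,9,10]=2  [6,7,8,9,10]=1
  size 6 → [5,6,7,8,9,10]=3
  size 7 → [4,5,6,7,8,9,10]=3
  size 8 → [3,4,5,6,7,8,9,10]=3
  size 9 → [2,3,4,5,6,7,8,9,10]=3
  first=0(i) contributes 3

3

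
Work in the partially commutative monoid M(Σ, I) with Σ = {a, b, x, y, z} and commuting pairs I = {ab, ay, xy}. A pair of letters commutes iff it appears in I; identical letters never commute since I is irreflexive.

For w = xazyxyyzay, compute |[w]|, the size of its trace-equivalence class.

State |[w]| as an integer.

#0=x has no predecessor
#1=a depends on [0:x]
#2=z depends on [1:a]
#3=y depends on [2:z]
#4=x depends on [2:z]
#5=y depends on [3:y]
#6=y depends on [5:y]
#7=z depends on [4:x, 6:y]
#8=a depends on [7:z]
#9=y depends on [7:z]
sources: [0:x]
N(rest) = Σ N(rest − s) over sources s of rest; N(one piece) = 1:
  size 1 → [8]=1  [9]=1
  size 2 → [8,9]=2
  size 3 → [7,8,9]=2
  size 4 → [4,7,8,9]=2  [6,7,8,9]=2
  size 5 → [4,6,7,8,9]=4  [5,6,7,8,9]=2
  size 6 → [3,5,6,7,8,9]=2  [4,5,6,7,8,9]=6
  size 7 → [3,4,5,6,7,8,9]=8
  size 8 → [2,3,4,5,6,7,8,9]=8
  first=0(x) contributes 8

8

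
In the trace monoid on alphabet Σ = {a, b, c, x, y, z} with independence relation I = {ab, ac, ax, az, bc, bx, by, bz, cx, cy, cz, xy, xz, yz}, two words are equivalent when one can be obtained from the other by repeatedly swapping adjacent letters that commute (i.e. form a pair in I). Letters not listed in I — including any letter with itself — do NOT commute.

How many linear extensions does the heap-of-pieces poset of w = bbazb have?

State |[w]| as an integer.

piece 0:b — minimal
piece 1:b rests on {0:b}
piece 2:a — minimal
piece 3:z — minimal
piece 4:b rests on {1:b}
minimal pieces: {0:b, 2:a, 3:z}
ways to finish when only these pieces remain (= sum over removing one remaining piece with nothing left below it):
  1 left: {2}→1  {3}→1  {4}→1
  2 left: {1,4}→1  {2,3}→2  {2,4}→2  {3,4}→2
  3 left: {0,1,4}→1  {1,2,4}→3  {1,3,4}→3  {2,3,4}→6
  placing 0:b first → 12 extensions
  placing 2:a first → 4 extensions
  placing 3:z first → 4 extensions
total linear extensions = 20

20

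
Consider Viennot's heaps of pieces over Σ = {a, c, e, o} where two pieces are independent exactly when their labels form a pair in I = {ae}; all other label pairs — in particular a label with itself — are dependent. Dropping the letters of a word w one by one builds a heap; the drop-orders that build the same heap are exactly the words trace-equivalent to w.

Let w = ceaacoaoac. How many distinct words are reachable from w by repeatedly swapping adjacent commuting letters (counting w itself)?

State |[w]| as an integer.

piece 0:c — minimal
piece 1:e rests on {0:c}
piece 2:a rests on {0:c}
piece 3:a rests on {2:a}
piece 4:c rests on {1:e, 3:a}
piece 5:o rests on {4:c}
piece 6:a rests on {5:o}
piece 7:o rests on {6:a}
piece 8:a rests on {7:o}
piece 9:c rests on {8:a}
minimal pieces: {0:c}
ways to finish when only these pieces remain (= sum over removing one remaining piece with nothing left below it):
  1 left: {9}→1
  2 left: {8,9}→1
  3 left: {7,8,9}→1
  4 left: {6,7,8,9}→1
  5 left: {5,6,7,8,9}→1
  6 left: {4,5,6,7,8,9}→1
  7 left: {1,4,5,6,7,8,9}→1  {3,4,5,6,7,8,9}→1
  8 left: {1,3,4,5,6,7,8,9}→2  {2,3,4,5,6,7,8,9}→1
  placing 0:c first → 3 extensions

3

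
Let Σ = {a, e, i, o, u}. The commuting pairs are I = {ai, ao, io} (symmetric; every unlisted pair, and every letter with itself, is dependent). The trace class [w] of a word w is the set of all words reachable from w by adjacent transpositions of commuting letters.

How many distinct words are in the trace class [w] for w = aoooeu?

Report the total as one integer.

4

piece 0:a — minimal
piece 1:o — minimal
piece 2:o rests on {1:o}
piece 3:o rests on {2:o}
piece 4:e rests on {0:a, 3:o}
piece 5:u rests on {4:e}
minimal pieces: {0:a, 1:o}
ways to finish when only these pieces remain (= sum over removing one remaining piece with nothing left below it):
  1 left: {5}→1
  2 left: {4,5}→1
  3 left: {0,4,5}→1  {3,4,5}→1
  4 left: {0,3,4,5}→2  {2,3,4,5}→1
  placing 0:a first → 1 extensions
  placing 1:o first → 3 extensions
total linear extensions = 4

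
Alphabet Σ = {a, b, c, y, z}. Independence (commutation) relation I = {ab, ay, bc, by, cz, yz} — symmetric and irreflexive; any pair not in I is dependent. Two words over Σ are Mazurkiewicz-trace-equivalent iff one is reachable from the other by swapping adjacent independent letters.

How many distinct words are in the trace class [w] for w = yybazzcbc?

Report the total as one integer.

piece 0:y — minimal
piece 1:y rests on {0:y}
piece 2:b — minimal
piece 3:a — minimal
piece 4:z rests on {2:b, 3:a}
piece 5:z rests on {4:z}
piece 6:c rests on {1:y, 3:a}
piece 7:b rests on {5:z}
piece 8:c rests on {6:c}
minimal pieces: {0:y, 2:b, 3:a}
ways to finish when only these pieces remain (= sum over removing one remaining piece with nothing left below it):
  1 left: {7}→1  {8}→1
  2 left: {5,7}→1  {6,8}→1  {7,8}→2
  3 left: {1,6,8}→1  {4,5,7}→1  {5,7,8}→3  {6,7,8}→3
  4 left: {0,1,6,8}→1  {1,6,7,8}→4  {2,4,5,7}→1  {4,5,7,8}→4  {5,6,7,8}→6
  5 left: {0,1,6,7,8}→5  {1,5,6,7,8}→10  {2,4,5,7,8}→5  {4,5,6,7,8}→10
  6 left: {0,1,5,6,7,8}→15  {1,4,5,6,7,8}→20  {2,4,5,6,7,8}→15  {3,4,5,6,7,8}→10
  7 left: {0,1,4,5,6,7,8}→35  {1,2,4,5,6,7,8}→35  {1,3,4,5,6,7,8}→30  {2,3,4,5,6,7,8}→25
  placing 0:y first → 90 extensions
  placing 2:b first → 65 extensions
  placing 3:a first → 70 extensions
total linear extensions = 225

225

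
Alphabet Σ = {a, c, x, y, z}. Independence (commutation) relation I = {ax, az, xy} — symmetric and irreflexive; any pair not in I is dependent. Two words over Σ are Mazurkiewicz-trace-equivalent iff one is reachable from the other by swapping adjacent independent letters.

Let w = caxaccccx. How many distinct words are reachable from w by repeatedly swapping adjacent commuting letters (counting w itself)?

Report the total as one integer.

0(c) covers ∅
1(a) covers 0:c
2(x) covers 0:c
3(a) covers 1:a
4(c) covers 2:x, 3:a
5(c) covers 4:c
6(c) covers 5:c
7(c) covers 6:c
8(x) covers 7:c
floor of heap: 0:c
completions by unplaced set U, small U first (add the entries for U minus each lowest piece of U):
  |U|=1: {8}:1
  |U|=2: {7,8}:1
  |U|=3: {6,7,8}:1
  |U|=4: {5,6,7,8}:1
  |U|=5: {4,5,6,7,8}:1
  |U|=6: {2,4,5,6,7,8}:1  {3,4,5,6,7,8}:1
  |U|=7: {1,3,4,5,6,7,8}:1  {2,3,4,5,6,7,8}:2
  start at 0(c): 3

3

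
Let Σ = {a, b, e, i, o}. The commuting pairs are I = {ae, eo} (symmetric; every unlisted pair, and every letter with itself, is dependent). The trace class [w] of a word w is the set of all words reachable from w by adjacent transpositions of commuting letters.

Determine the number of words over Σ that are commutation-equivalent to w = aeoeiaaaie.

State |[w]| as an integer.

6

drop 0:a onto floor
drop 1:e onto floor
drop 2:o onto {0:a}
drop 3:e onto {1:e}
drop 4:i onto {2:o, 3:e}
drop 5:a onto {4:i}
drop 6:a onto {5:a}
drop 7:a onto {6:a}
drop 8:i onto {7:a}
drop 9:e onto {8:i}
ground layer = {0:a, 1:e}
drop-orders for the pieces not yet dropped (sum over which currently-grounded one goes next):
  1 to go: {9} 1
  2 to go: {8,9} 1
  3 to go: {7,8,9} 1
  4 to go: {6,7,8,9} 1
  5 to go: {5,6,7,8,9} 1
  6 to go: {4,5,6,7,8,9} 1
  7 to go: {2,4,5,6,7,8,9} 1  {3,4,5,6,7,8,9} 1
  8 to go: {0,2,4,5,6,7,8,9} 1  {1,3,4,5,6,7,8,9} 1  {2,3,4,5,6,7,8,9} 2
  if 0:a drops first: 3 orders
  if 1:e drops first: 3 orders
heap linearizations: 6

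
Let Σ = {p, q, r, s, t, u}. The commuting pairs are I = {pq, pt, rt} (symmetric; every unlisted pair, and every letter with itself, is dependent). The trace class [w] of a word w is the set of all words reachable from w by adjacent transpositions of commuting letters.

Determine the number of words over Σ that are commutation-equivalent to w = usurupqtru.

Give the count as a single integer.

#0=u has no predecessor
#1=s depends on [0:u]
#2=u depends on [1:s]
#3=r depends on [2:u]
#4=u depends on [3:r]
#5=p depends on [4:u]
#6=q depends on [4:u]
#7=t depends on [6:q]
#8=r depends on [5:p, 6:q]
#9=u depends on [7:t, 8:r]
sources: [0:u]
N(rest) = Σ N(rest − s) over sources s of rest; N(one piece) = 1:
  size 1 → [9]=1
  size 2 → [7,9]=1  [8,9]=1
  size 3 → [5,8,9]=1  [7,8,9]=2
  size 4 → [5,7,8,9]=3  [6,7,8,9]=2
  size 5 → [5,6,7,8,9]=5
  size 6 → [4,5,6,7,8,9]=5
  size 7 → [3,4,5,6,7,8,9]=5
  size 8 → [2,3,4,5,6,7,8,9]=5
  first=0(u) contributes 5

5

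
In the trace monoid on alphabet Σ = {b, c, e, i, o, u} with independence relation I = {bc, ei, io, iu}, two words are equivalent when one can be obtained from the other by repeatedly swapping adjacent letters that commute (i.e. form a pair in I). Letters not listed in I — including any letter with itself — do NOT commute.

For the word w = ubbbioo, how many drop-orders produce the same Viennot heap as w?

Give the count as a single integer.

0(u) covers ∅
1(b) covers 0:u
2(b) covers 1:b
3(b) covers 2:b
4(i) covers 3:b
5(o) covers 3:b
6(o) covers 5:o
floor of heap: 0:u
completions by unplaced set U, small U first (add the entries for U minus each lowest piece of U):
  |U|=1: {4}:1  {6}:1
  |U|=2: {4,6}:2  {5,6}:1
  |U|=3: {4,5,6}:3
  |U|=4: {3,4,5,6}:3
  |U|=5: {2,3,4,5,6}:3
  start at 0(u): 3

3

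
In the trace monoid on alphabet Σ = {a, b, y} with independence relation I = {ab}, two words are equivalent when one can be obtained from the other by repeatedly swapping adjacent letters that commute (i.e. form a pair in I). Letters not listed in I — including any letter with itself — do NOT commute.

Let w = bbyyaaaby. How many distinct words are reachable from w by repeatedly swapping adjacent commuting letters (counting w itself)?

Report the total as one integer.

4

piece 0:b — minimal
piece 1:b rests on {0:b}
piece 2:y rests on {1:b}
piece 3:y rests on {2:y}
piece 4:a rests on {3:y}
piece 5:a rests on {4:a}
piece 6:a rests on {5:a}
piece 7:b rests on {3:y}
piece 8:y rests on {6:a, 7:b}
minimal pieces: {0:b}
ways to finish when only these pieces remain (= sum over removing one remaining piece with nothing left below it):
  1 left: {8}→1
  2 left: {6,8}→1  {7,8}→1
  3 left: {5,6,8}→1  {6,7,8}→2
  4 left: {4,5,6,8}→1  {5,6,7,8}→3
  5 left: {4,5,6,7,8}→4
  6 left: {3,4,5,6,7,8}→4
  7 left: {2,3,4,5,6,7,8}→4
  placing 0:b first → 4 extensions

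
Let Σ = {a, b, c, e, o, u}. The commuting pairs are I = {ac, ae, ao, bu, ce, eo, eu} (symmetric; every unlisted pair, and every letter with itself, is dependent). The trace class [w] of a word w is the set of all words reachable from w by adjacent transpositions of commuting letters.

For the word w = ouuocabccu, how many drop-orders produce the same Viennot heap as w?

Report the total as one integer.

0(o) covers ∅
1(u) covers 0:o
2(u) covers 1:u
3(o) covers 2:u
4(c) covers 3:o
5(a) covers 2:u
6(b) covers 4:c, 5:a
7(c) covers 6:b
8(c) covers 7:c
9(u) covers 8:c
floor of heap: 0:o
completions by unplaced set U, small U first (add the entries for U minus each lowest piece of U):
  |U|=1: {9}:1
  |U|=2: {8,9}:1
  |U|=3: {7,8,9}:1
  |U|=4: {6,7,8,9}:1
  |U|=5: {4,6,7,8,9}:1  {5,6,7,8,9}:1
  |U|=6: {3,4,6,7,8,9}:1  {4,5,6,7,8,9}:2
  |U|=7: {3,4,5,6,7,8,9}:3
  |U|=8: {2,3,4,5,6,7,8,9}:3
  start at 0(o): 3

3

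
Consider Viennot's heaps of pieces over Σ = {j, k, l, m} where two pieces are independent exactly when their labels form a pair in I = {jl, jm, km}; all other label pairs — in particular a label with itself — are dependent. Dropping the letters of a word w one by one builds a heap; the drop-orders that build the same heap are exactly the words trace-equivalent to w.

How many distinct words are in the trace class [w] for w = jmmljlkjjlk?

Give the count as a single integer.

piece 0:j — minimal
piece 1:m — minimal
piece 2:m rests on {1:m}
piece 3:l rests on {2:m}
piece 4:j rests on {0:j}
piece 5:l rests on {3:l}
piece 6:k rests on {4:j, 5:l}
piece 7:j rests on {6:k}
piece 8:j rests on {7:j}
piece 9:l rests on {6:k}
piece 10:k rests on {8:j, 9:l}
minimal pieces: {0:j, 1:m}
ways to finish when only these pieces remain (= sum over removing one remaining piece with nothing left below it):
  1 left: {10}→1
  2 left: {8,10}→1  {9,10}→1
  3 left: {7,8,10}→1  {8,9,10}→2
  4 left: {7,8,9,10}→3
  5 left: {6,7,8,9,10}→3
  6 left: {4,6,7,8,9,10}→3  {5,6,7,8,9,10}→3
  7 left: {0,4,6,7,8,9,10}→3  {3,5,6,7,8,9,10}→3  {4,5,6,7,8,9,10}→6
  8 left: {0,4,5,6,7,8,9,10}→9  {2,3,5,6,7,8,9,10}→3  {3,4,5,6,7,8,9,10}→9
  9 left: {0,3,4,5,6,7,8,9,10}→18  {1,2,3,5,6,7,8,9,10}→3  {2,3,4,5,6,7,8,9,10}→12
  placing 0:j first → 15 extensions
  placing 1:m first → 30 extensions
total linear extensions = 45

45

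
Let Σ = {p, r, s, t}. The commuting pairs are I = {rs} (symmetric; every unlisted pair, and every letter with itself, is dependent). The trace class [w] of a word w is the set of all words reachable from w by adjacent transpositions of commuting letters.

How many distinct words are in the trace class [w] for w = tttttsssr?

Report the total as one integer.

0(t) covers ∅
1(t) covers 0:t
2(t) covers 1:t
3(t) covers 2:t
4(t) covers 3:t
5(s) covers 4:t
6(s) covers 5:s
7(s) covers 6:s
8(r) covers 4:t
floor of heap: 0:t
completions by unplaced set U, small U first (add the entries for U minus each lowest piece of U):
  |U|=1: {7}:1  {8}:1
  |U|=2: {6,7}:1  {7,8}:2
  |U|=3: {5,6,7}:1  {6,7,8}:3
  |U|=4: {5,6,7,8}:4
  |U|=5: {4,5,6,7,8}:4
  |U|=6: {3,4,5,6,7,8}:4
  |U|=7: {2,3,4,5,6,7,8}:4
  start at 0(t): 4

4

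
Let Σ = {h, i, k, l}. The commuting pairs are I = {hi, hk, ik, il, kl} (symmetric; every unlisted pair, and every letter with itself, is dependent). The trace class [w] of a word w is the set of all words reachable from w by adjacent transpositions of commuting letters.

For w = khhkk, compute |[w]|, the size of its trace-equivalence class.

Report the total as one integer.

#0=k has no predecessor
#1=h has no predecessor
#2=h depends on [1:h]
#3=k depends on [0:k]
#4=k depends on [3:k]
sources: [0:k, 1:h]
N(rest) = Σ N(rest − s) over sources s of rest; N(one piece) = 1:
  size 1 → [2]=1  [4]=1
  size 2 → [1,2]=1  [2,4]=2  [3,4]=1
  size 3 → [0,3,4]=1  [1,2,4]=3  [2,3,4]=3
  first=0(k) contributes 6
  first=1(h) contributes 4
|[w]| = 10

10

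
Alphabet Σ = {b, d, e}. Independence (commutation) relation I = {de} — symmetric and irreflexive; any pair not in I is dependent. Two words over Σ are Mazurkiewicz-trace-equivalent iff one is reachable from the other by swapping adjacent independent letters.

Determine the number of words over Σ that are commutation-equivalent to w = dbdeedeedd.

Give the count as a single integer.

piece 0:d — minimal
piece 1:b rests on {0:d}
piece 2:d rests on {1:b}
piece 3:e rests on {1:b}
piece 4:e rests on {3:e}
piece 5:d rests on {2:d}
piece 6:e rests on {4:e}
piece 7:e rests on {6:e}
piece 8:d rests on {5:d}
piece 9:d rests on {8:d}
minimal pieces: {0:d}
ways to finish when only these pieces remain (= sum over removing one remaining piece with nothing left below it):
  1 left: {7}→1  {9}→1
  2 left: {6,7}→1  {7,9}→2  {8,9}→1
  3 left: {4,6,7}→1  {5,8,9}→1  {6,7,9}→3  {7,8,9}→3
  4 left: {2,5,8,9}→1  {3,4,6,7}→1  {4,6,7,9}→4  {5,7,8,9}→4  {6,7,8,9}→6
  5 left: {2,5,7,8,9}→5  {3,4,6,7,9}→5  {4,6,7,8,9}→10  {5,6,7,8,9}→10
  6 left: {2,5,6,7,8,9}→15  {3,4,6,7,8,9}→15  {4,5,6,7,8,9}→20
  7 left: {2,4,5,6,7,8,9}→35  {3,4,5,6,7,8,9}→35
  8 left: {2,3,4,5,6,7,8,9}→70
  placing 0:d first → 70 extensions

70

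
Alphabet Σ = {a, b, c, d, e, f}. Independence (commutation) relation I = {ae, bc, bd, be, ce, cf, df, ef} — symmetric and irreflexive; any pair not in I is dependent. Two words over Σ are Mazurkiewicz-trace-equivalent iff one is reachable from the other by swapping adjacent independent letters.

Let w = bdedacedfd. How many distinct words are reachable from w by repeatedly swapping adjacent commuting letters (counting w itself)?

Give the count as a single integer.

drop 0:b onto floor
drop 1:d onto floor
drop 2:e onto {1:d}
drop 3:d onto {2:e}
drop 4:a onto {0:b, 3:d}
drop 5:c onto {4:a}
drop 6:e onto {3:d}
drop 7:d onto {5:c, 6:e}
drop 8:f onto {4:a}
drop 9:d onto {7:d}
ground layer = {0:b, 1:d}
drop-orders for the pieces not yet dropped (sum over which currently-grounded one goes next):
  1 to go: {8} 1  {9} 1
  2 to go: {7,9} 1  {8,9} 2
  3 to go: {5,7,9} 1  {6,7,9} 1  {7,8,9} 3
  4 to go: {5,6,7,9} 2  {5,7,8,9} 4  {6,7,8,9} 4
  5 to go: {4,5,7,8,9} 4  {5,6,7,8,9} 10
  6 to go: {0,4,5,7,8,9} 4  {4,5,6,7,8,9} 14
  7 to go: {0,4,5,6,7,8,9} 18  {3,4,5,6,7,8,9} 14
  8 to go: {0,3,4,5,6,7,8,9} 32  {2,3,4,5,6,7,8,9} 14
  if 0:b drops first: 14 orders
  if 1:d drops first: 46 orders
heap linearizations: 60

60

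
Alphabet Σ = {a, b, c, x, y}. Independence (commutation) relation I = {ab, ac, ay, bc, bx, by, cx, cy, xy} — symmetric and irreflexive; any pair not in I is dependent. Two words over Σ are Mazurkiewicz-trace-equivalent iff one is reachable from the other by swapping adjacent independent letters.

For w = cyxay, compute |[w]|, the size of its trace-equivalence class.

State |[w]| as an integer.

piece 0:c — minimal
piece 1:y — minimal
piece 2:x — minimal
piece 3:a rests on {2:x}
piece 4:y rests on {1:y}
minimal pieces: {0:c, 1:y, 2:x}
ways to finish when only these pieces remain (= sum over removing one remaining piece with nothing left below it):
  1 left: {0}→1  {3}→1  {4}→1
  2 left: {0,3}→2  {0,4}→2  {1,4}→1  {2,3}→1  {3,4}→2
  3 left: {0,1,4}→3  {0,2,3}→3  {0,3,4}→6  {1,3,4}→3  {2,3,4}→3
  placing 0:c first → 6 extensions
  placing 1:y first → 12 extensions
  placing 2:x first → 12 extensions
total linear extensions = 30

30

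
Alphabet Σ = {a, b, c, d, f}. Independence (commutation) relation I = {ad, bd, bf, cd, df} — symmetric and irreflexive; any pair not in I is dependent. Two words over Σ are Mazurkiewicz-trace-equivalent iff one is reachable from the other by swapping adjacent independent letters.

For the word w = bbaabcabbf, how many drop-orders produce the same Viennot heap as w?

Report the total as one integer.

piece 0:b — minimal
piece 1:b rests on {0:b}
piece 2:a rests on {1:b}
piece 3:a rests on {2:a}
piece 4:b rests on {3:a}
piece 5:c rests on {4:b}
piece 6:a rests on {5:c}
piece 7:b rests on {6:a}
piece 8:b rests on {7:b}
piece 9:f rests on {6:a}
minimal pieces: {0:b}
ways to finish when only these pieces remain (= sum over removing one remaining piece with nothing left below it):
  1 left: {8}→1  {9}→1
  2 left: {7,8}→1  {8,9}→2
  3 left: {7,8,9}→3
  4 left: {6,7,8,9}→3
  5 left: {5,6,7,8,9}→3
  6 left: {4,5,6,7,8,9}→3
  7 left: {3,4,5,6,7,8,9}→3
  8 left: {2,3,4,5,6,7,8,9}→3
  placing 0:b first → 3 extensions

3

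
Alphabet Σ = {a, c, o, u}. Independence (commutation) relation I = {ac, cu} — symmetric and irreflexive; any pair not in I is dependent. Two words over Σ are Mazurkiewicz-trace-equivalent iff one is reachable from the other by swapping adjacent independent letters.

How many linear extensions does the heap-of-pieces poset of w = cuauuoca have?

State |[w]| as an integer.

10

drop 0:c onto floor
drop 1:u onto floor
drop 2:a onto {1:u}
drop 3:u onto {2:a}
drop 4:u onto {3:u}
drop 5:o onto {0:c, 4:u}
drop 6:c onto {5:o}
drop 7:a onto {5:o}
ground layer = {0:c, 1:u}
drop-orders for the pieces not yet dropped (sum over which currently-grounded one goes next):
  1 to go: {6} 1  {7} 1
  2 to go: {6,7} 2
  3 to go: {5,6,7} 2
  4 to go: {0,5,6,7} 2  {4,5,6,7} 2
  5 to go: {0,4,5,6,7} 4  {3,4,5,6,7} 2
  6 to go: {0,3,4,5,6,7} 6  {2,3,4,5,6,7} 2
  if 0:c drops first: 2 orders
  if 1:u drops first: 8 orders
heap linearizations: 10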